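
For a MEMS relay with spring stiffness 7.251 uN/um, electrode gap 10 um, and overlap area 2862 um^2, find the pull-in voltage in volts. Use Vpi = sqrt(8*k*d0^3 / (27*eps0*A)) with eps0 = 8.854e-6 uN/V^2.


Step 1: Compute numerator: 8 * k * d0^3 = 8 * 7.251 * 10^3 = 58008.0
Step 2: Compute denominator: 27 * eps0 * A = 27 * 8.854e-6 * 2862 = 0.684184
Step 3: Vpi = sqrt(58008.0 / 0.684184)
Vpi = 291.18 V


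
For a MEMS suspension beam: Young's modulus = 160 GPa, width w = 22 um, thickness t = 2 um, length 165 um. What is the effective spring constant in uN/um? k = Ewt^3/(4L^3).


Step 1: Convert E to consistent units (1 GPa = 1000 uN/um^2).
E = 160 GPa = 160000 uN/um^2
Step 2: Compute t^3 = 2^3 = 8
Step 3: Compute L^3 = 165^3 = 4492125
Step 4: k = 160000 * 22 * 8 / (4 * 4492125)
k = 1.5672 uN/um


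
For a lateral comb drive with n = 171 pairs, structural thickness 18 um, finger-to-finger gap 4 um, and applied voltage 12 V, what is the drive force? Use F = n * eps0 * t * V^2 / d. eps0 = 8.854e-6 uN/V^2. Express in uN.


Step 1: Parameters: n=171, eps0=8.854e-6 uN/V^2, t=18 um, V=12 V, d=4 um
Step 2: V^2 = 144
Step 3: F = 171 * 8.854e-6 * 18 * 144 / 4
F = 0.981 uN


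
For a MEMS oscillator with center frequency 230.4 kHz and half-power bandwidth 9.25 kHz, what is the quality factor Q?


Step 1: Q = f0 / bandwidth
Step 2: Q = 230.4 / 9.25
Q = 24.9


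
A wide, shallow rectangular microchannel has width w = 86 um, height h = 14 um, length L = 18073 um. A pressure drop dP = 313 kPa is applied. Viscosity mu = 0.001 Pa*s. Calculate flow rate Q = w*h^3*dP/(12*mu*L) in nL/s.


Step 1: Convert all dimensions to SI (meters).
w = 86e-6 m, h = 14e-6 m, L = 18073e-6 m, dP = 313e3 Pa
Step 2: Q = w * h^3 * dP / (12 * mu * L)
Q = 86e-6 * (14e-6)^3 * 313e3 / (12 * 0.001 * 18073e-6) = 3.4057707e-10 m^3/s
Step 3: Convert Q from m^3/s to nL/s (1 m^3 = 1e12 nL, so multiply by 1e12).
Q = 340.577 nL/s


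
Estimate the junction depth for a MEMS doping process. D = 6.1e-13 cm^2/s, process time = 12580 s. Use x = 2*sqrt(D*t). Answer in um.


Step 1: Compute D*t = 6.1e-13 * 12580 = 7.6738e-09 cm^2
Step 2: sqrt(D*t) = 8.76002e-05 cm
Step 3: x = 2 * 8.76002e-05 cm = 1.752004e-04 cm
Step 4: Convert to um (1 cm = 1e4 um): x = 1.752 um


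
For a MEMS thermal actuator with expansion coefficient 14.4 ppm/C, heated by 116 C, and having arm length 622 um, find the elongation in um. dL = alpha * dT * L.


Step 1: Convert CTE: alpha = 14.4 ppm/C = 14.4e-6 /C
Step 2: dL = 14.4e-6 * 116 * 622
dL = 1.039 um


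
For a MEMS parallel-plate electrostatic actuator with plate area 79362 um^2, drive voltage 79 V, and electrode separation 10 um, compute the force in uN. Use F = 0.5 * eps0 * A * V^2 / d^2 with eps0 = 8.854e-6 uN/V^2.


Step 1: Identify parameters.
eps0 = 8.854e-6 uN/V^2, A = 79362 um^2, V = 79 V, d = 10 um
Step 2: Compute V^2 = 79^2 = 6241
Step 3: Compute d^2 = 10^2 = 100
Step 4: F = 0.5 * 8.854e-6 * 79362 * 6241 / 100
F = 21.927 uN


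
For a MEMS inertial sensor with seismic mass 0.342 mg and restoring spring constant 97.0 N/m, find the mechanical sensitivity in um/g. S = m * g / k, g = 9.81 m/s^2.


Step 1: Convert mass: m = 0.342 mg = 3.42e-07 kg
Step 2: S = m * g / k = 3.42e-07 * 9.81 / 97.0
Step 3: S = 3.46e-08 m/g
Step 4: Convert to um/g: S = 0.035 um/g


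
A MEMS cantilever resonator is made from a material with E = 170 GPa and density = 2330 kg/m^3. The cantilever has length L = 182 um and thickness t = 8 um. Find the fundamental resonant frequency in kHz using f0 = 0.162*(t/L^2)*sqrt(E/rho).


Step 1: Convert units to SI.
t_SI = 8e-6 m, L_SI = 182e-6 m
Step 2: Calculate sqrt(E/rho).
sqrt(170e9 / 2330) = 8541.74 m/s
Step 3: Compute f0.
f0 = 0.162 * 8e-6 / (182e-6)^2 * 8541.74 = 334201.6 Hz = 334.2 kHz


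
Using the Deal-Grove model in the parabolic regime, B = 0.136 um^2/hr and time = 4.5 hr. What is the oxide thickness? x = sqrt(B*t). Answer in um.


Step 1: Compute B*t = 0.136 * 4.5 = 0.612
Step 2: x = sqrt(0.612)
x = 0.782 um


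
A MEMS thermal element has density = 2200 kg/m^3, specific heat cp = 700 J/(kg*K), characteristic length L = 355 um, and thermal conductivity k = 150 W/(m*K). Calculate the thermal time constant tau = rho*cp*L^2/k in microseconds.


Step 1: Convert L to m: L = 355e-6 m
Step 2: L^2 = (355e-6)^2 = 1.26025e-07 m^2
Step 3: tau = 2200 * 700 * 1.26025e-07 / 150 = 1.29385667e-03 s
Step 4: Convert to microseconds (multiply by 1e6).
tau = 1293.857 us


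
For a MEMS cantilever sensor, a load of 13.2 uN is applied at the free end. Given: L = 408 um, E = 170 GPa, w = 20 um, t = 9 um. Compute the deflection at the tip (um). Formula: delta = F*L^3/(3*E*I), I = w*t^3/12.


Step 1: Calculate the second moment of area.
I = w * t^3 / 12 = 20 * 9^3 / 12 = 1215.0 um^4
Step 2: Convert E to consistent units (1 GPa = 1000 uN/um^2).
E = 170 GPa = 170000 uN/um^2
Step 3: Calculate tip deflection.
delta = F * L^3 / (3 * E * I)
delta = 13.2 * 408^3 / (3 * 170000 * 1215.0)
delta = 1.4468 um


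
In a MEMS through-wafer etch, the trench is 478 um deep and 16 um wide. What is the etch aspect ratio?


Step 1: AR = depth / width
Step 2: AR = 478 / 16
AR = 29.9


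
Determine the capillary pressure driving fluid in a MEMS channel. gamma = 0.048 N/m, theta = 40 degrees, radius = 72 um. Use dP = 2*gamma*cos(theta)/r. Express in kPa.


Step 1: cos(40 deg) = 0.766
Step 2: Convert r to m: r = 72e-6 m
Step 3: dP = 2 * 0.048 * 0.766 / 72e-6 = 1021.3 Pa
Step 4: Convert Pa to kPa (divide by 1000).
dP = 1.02 kPa


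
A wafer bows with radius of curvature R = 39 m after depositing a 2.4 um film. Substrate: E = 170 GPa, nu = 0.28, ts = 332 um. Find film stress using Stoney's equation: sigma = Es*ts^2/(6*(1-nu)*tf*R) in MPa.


Step 1: Compute numerator: Es * ts^2 = 170 * 332^2 = 18738080 (GPa*um^2)
Step 2: Compute denominator (R in um): 6*(1-nu)*tf*R = 6*0.72*2.4*39e6 = 404352000.0 (um^2)
Step 3: sigma (GPa) = 18738080 / 404352000.0 = 4.6341e-02 GPa
Step 4: Convert to MPa (x1000): sigma = 46.3 MPa


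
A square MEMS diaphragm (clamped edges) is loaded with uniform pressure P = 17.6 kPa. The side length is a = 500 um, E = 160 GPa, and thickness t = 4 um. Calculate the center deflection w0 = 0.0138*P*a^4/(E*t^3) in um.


Step 1: Convert pressure to compatible units (E is in GPa, so P in GPa).
P = 17.6 kPa = 17.6e-6 GPa
Step 2: Compute numerator: 0.0138 * P * a^4.
a^4 = 500^4 = 62500000000
numerator = 0.0138 * 17.6e-6 * 62500000000 = 1.518e+04
Step 3: Compute denominator: E * t^3 = 160 * 4^3 = 10240
Step 4: w0 = numerator / denominator = 1.518e+04 / 10240 = 1.4824 um


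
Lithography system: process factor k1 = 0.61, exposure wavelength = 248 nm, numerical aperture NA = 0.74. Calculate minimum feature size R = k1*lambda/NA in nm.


Step 1: Identify values: k1 = 0.61, lambda = 248 nm, NA = 0.74
Step 2: R = k1 * lambda / NA
R = 0.61 * 248 / 0.74
R = 204.4 nm


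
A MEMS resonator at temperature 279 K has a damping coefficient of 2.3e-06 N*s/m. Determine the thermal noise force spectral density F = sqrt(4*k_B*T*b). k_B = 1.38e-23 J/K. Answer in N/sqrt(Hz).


Step 1: Compute 4 * k_B * T * b
= 4 * 1.38e-23 * 279 * 2.3e-06
= 3.5422e-26 N^2/Hz
Step 2: F_noise = sqrt(3.5422e-26)
F_noise = 1.88e-13 N/sqrt(Hz)


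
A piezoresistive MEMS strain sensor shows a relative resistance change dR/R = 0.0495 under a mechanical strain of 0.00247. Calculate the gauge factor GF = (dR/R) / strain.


Step 1: Identify values.
dR/R = 0.0495, strain = 0.00247
Step 2: GF = (dR/R) / strain = 0.0495 / 0.00247
GF = 20.0


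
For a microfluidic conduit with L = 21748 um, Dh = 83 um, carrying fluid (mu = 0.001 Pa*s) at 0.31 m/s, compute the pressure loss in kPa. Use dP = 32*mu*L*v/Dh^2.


Step 1: Convert to SI: L = 21748e-6 m, Dh = 83e-6 m
Step 2: dP = 32 * 0.001 * 21748e-6 * 0.31 / (83e-6)^2
Step 3: dP = 31316.61 Pa
Step 4: Convert to kPa: dP = 31.32 kPa


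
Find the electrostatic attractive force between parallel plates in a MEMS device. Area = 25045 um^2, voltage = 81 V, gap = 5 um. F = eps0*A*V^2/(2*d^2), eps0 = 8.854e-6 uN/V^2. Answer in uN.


Step 1: Identify parameters.
eps0 = 8.854e-6 uN/V^2, A = 25045 um^2, V = 81 V, d = 5 um
Step 2: Compute V^2 = 81^2 = 6561
Step 3: Compute d^2 = 5^2 = 25
Step 4: F = 0.5 * 8.854e-6 * 25045 * 6561 / 25
F = 29.098 uN


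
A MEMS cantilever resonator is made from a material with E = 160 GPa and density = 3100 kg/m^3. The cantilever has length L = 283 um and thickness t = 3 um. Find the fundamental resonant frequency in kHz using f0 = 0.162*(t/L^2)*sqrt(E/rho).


Step 1: Convert units to SI.
t_SI = 3e-6 m, L_SI = 283e-6 m
Step 2: Calculate sqrt(E/rho).
sqrt(160e9 / 3100) = 7184.21 m/s
Step 3: Compute f0.
f0 = 0.162 * 3e-6 / (283e-6)^2 * 7184.21 = 43595.6 Hz = 43.6 kHz


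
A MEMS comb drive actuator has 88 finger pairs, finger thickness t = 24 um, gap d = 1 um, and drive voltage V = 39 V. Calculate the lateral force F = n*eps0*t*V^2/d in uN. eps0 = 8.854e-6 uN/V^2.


Step 1: Parameters: n=88, eps0=8.854e-6 uN/V^2, t=24 um, V=39 V, d=1 um
Step 2: V^2 = 1521
Step 3: F = 88 * 8.854e-6 * 24 * 1521 / 1
F = 28.442 uN


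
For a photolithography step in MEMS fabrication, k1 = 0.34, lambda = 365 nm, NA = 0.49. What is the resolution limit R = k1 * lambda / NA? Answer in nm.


Step 1: Identify values: k1 = 0.34, lambda = 365 nm, NA = 0.49
Step 2: R = k1 * lambda / NA
R = 0.34 * 365 / 0.49
R = 253.3 nm


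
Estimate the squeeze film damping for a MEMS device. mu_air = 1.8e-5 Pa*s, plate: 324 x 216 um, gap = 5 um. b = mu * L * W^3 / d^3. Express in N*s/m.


Step 1: Convert to SI.
L = 324e-6 m, W = 216e-6 m, d = 5e-6 m
Step 2: W^3 = (216e-6)^3 = 1.01e-11 m^3
Step 3: d^3 = (5e-6)^3 = 1.25e-16 m^3
Step 4: b = 1.8e-5 * 324e-6 * 1.01e-11 / 1.25e-16
b = 4.70e-04 N*s/m


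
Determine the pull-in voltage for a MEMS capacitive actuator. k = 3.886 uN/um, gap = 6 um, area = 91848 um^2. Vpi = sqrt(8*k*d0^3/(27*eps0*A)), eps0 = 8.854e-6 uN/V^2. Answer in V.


Step 1: Compute numerator: 8 * k * d0^3 = 8 * 3.886 * 6^3 = 6715.008
Step 2: Compute denominator: 27 * eps0 * A = 27 * 8.854e-6 * 91848 = 21.956999
Step 3: Vpi = sqrt(6715.008 / 21.956999)
Vpi = 17.49 V


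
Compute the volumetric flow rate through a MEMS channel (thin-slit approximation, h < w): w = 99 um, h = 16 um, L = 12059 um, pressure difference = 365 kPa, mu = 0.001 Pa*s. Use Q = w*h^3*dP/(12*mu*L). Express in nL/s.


Step 1: Convert all dimensions to SI (meters).
w = 99e-6 m, h = 16e-6 m, L = 12059e-6 m, dP = 365e3 Pa
Step 2: Q = w * h^3 * dP / (12 * mu * L)
Q = 99e-6 * (16e-6)^3 * 365e3 / (12 * 0.001 * 12059e-6) = 1.02281118e-09 m^3/s
Step 3: Convert Q from m^3/s to nL/s (1 m^3 = 1e12 nL, so multiply by 1e12).
Q = 1022.811 nL/s


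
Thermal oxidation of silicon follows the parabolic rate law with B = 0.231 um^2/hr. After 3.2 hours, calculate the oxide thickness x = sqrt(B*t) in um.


Step 1: Compute B*t = 0.231 * 3.2 = 0.7392
Step 2: x = sqrt(0.7392)
x = 0.86 um


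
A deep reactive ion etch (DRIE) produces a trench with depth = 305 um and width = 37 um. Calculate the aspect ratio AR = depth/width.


Step 1: AR = depth / width
Step 2: AR = 305 / 37
AR = 8.2


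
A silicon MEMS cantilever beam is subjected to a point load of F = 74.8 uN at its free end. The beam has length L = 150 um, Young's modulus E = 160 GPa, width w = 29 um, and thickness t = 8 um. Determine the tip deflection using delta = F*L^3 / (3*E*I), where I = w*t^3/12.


Step 1: Calculate the second moment of area.
I = w * t^3 / 12 = 29 * 8^3 / 12 = 1237.3333 um^4
Step 2: Convert E to consistent units (1 GPa = 1000 uN/um^2).
E = 160 GPa = 160000 uN/um^2
Step 3: Calculate tip deflection.
delta = F * L^3 / (3 * E * I)
delta = 74.8 * 150^3 / (3 * 160000 * 1237.3333)
delta = 0.4251 um


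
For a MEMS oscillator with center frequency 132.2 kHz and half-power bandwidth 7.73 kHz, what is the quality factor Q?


Step 1: Q = f0 / bandwidth
Step 2: Q = 132.2 / 7.73
Q = 17.1


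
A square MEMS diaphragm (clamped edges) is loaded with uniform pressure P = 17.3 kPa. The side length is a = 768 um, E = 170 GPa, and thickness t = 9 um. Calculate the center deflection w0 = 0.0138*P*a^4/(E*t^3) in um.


Step 1: Convert pressure to compatible units (E is in GPa, so P in GPa).
P = 17.3 kPa = 17.3e-6 GPa
Step 2: Compute numerator: 0.0138 * P * a^4.
a^4 = 768^4 = 347892350976
numerator = 0.0138 * 17.3e-6 * 347892350976 = 8.30558e+04
Step 3: Compute denominator: E * t^3 = 170 * 9^3 = 123930
Step 4: w0 = numerator / denominator = 8.30558e+04 / 123930 = 0.6702 um


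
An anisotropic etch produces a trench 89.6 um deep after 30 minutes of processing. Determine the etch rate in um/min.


Step 1: Etch rate = depth / time
Step 2: rate = 89.6 / 30
rate = 2.987 um/min


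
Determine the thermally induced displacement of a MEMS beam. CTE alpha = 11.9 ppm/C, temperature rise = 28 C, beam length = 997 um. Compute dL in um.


Step 1: Convert CTE: alpha = 11.9 ppm/C = 11.9e-6 /C
Step 2: dL = 11.9e-6 * 28 * 997
dL = 0.3322 um


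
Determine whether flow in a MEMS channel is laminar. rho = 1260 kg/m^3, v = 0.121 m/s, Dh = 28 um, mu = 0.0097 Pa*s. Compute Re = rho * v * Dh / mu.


Step 1: Convert Dh to meters: Dh = 28e-6 m
Step 2: Re = rho * v * Dh / mu
Re = 1260 * 0.121 * 28e-6 / 0.0097
Re = 0.44
Since Re = 0.44 is below ~2300, the flow is laminar.


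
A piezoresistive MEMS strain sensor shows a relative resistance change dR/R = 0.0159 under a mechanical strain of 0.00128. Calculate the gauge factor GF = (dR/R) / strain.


Step 1: Identify values.
dR/R = 0.0159, strain = 0.00128
Step 2: GF = (dR/R) / strain = 0.0159 / 0.00128
GF = 12.4


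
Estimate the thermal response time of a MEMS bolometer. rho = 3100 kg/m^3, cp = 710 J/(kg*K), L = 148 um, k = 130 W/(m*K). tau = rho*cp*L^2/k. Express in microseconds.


Step 1: Convert L to m: L = 148e-6 m
Step 2: L^2 = (148e-6)^2 = 2.1904e-08 m^2
Step 3: tau = 3100 * 710 * 2.1904e-08 / 130 = 3.7085157e-04 s
Step 4: Convert to microseconds (multiply by 1e6).
tau = 370.852 us


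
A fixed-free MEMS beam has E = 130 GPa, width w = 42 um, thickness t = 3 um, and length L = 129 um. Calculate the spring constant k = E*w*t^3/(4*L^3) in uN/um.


Step 1: Convert E to consistent units (1 GPa = 1000 uN/um^2).
E = 130 GPa = 130000 uN/um^2
Step 2: Compute t^3 = 3^3 = 27
Step 3: Compute L^3 = 129^3 = 2146689
Step 4: k = 130000 * 42 * 27 / (4 * 2146689)
k = 17.1683 uN/um


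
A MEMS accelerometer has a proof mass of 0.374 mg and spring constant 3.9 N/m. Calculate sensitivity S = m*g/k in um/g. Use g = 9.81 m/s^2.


Step 1: Convert mass: m = 0.374 mg = 3.74e-07 kg
Step 2: S = m * g / k = 3.74e-07 * 9.81 / 3.9
Step 3: S = 9.41e-07 m/g
Step 4: Convert to um/g: S = 0.941 um/g


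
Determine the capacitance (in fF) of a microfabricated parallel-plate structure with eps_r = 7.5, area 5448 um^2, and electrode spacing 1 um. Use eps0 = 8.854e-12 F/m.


Step 1: Convert area to m^2: A = 5448e-12 m^2
Step 2: Convert gap to m: d = 1e-6 m
Step 3: C = eps0 * eps_r * A / d
C = 8.854e-12 * 7.5 * 5448e-12 / 1e-6
Step 4: Convert to fF (multiply by 1e15).
C = 361.77 fF


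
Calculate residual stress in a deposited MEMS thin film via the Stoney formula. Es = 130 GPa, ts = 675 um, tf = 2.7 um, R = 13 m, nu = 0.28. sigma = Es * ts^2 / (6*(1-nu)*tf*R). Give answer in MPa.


Step 1: Compute numerator: Es * ts^2 = 130 * 675^2 = 59231250 (GPa*um^2)
Step 2: Compute denominator (R in um): 6*(1-nu)*tf*R = 6*0.72*2.7*13e6 = 151632000.0 (um^2)
Step 3: sigma (GPa) = 59231250 / 151632000.0 = 3.90625e-01 GPa
Step 4: Convert to MPa (x1000): sigma = 390.6 MPa


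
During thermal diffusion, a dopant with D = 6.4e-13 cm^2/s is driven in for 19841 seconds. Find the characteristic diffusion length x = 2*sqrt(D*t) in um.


Step 1: Compute D*t = 6.4e-13 * 19841 = 1.269824e-08 cm^2
Step 2: sqrt(D*t) = 1.12686e-04 cm
Step 3: x = 2 * 1.12686e-04 cm = 2.25372e-04 cm
Step 4: Convert to um (1 cm = 1e4 um): x = 2.254 um


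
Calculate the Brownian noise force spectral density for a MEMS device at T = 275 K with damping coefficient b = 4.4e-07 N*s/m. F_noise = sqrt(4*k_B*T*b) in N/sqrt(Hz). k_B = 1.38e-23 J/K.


Step 1: Compute 4 * k_B * T * b
= 4 * 1.38e-23 * 275 * 4.4e-07
= 6.6792e-27 N^2/Hz
Step 2: F_noise = sqrt(6.6792e-27)
F_noise = 8.17e-14 N/sqrt(Hz)


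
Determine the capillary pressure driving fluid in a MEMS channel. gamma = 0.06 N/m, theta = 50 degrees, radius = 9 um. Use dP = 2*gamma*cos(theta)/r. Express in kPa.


Step 1: cos(50 deg) = 0.6428
Step 2: Convert r to m: r = 9e-6 m
Step 3: dP = 2 * 0.06 * 0.6428 / 9e-6 = 8570.7 Pa
Step 4: Convert Pa to kPa (divide by 1000).
dP = 8.57 kPa


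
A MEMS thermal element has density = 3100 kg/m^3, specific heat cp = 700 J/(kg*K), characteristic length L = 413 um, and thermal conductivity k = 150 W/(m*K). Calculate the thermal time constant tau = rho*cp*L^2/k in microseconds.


Step 1: Convert L to m: L = 413e-6 m
Step 2: L^2 = (413e-6)^2 = 1.70569e-07 m^2
Step 3: tau = 3100 * 700 * 1.70569e-07 / 150 = 2.46756487e-03 s
Step 4: Convert to microseconds (multiply by 1e6).
tau = 2467.565 us


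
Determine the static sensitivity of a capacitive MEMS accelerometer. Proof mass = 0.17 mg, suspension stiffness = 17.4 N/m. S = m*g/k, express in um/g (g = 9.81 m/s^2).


Step 1: Convert mass: m = 0.17 mg = 1.70e-07 kg
Step 2: S = m * g / k = 1.70e-07 * 9.81 / 17.4
Step 3: S = 9.58e-08 m/g
Step 4: Convert to um/g: S = 0.096 um/g


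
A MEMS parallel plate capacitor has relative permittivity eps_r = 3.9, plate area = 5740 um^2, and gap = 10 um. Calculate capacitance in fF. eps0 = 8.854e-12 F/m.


Step 1: Convert area to m^2: A = 5740e-12 m^2
Step 2: Convert gap to m: d = 10e-6 m
Step 3: C = eps0 * eps_r * A / d
C = 8.854e-12 * 3.9 * 5740e-12 / 10e-6
Step 4: Convert to fF (multiply by 1e15).
C = 19.82 fF


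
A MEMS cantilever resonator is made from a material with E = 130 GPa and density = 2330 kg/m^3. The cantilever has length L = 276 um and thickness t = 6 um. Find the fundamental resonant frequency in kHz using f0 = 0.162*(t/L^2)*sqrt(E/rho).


Step 1: Convert units to SI.
t_SI = 6e-6 m, L_SI = 276e-6 m
Step 2: Calculate sqrt(E/rho).
sqrt(130e9 / 2330) = 7469.54 m/s
Step 3: Compute f0.
f0 = 0.162 * 6e-6 / (276e-6)^2 * 7469.54 = 95310.8 Hz = 95.31 kHz


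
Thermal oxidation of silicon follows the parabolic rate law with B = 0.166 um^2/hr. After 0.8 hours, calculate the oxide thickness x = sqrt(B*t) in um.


Step 1: Compute B*t = 0.166 * 0.8 = 0.1328
Step 2: x = sqrt(0.1328)
x = 0.364 um


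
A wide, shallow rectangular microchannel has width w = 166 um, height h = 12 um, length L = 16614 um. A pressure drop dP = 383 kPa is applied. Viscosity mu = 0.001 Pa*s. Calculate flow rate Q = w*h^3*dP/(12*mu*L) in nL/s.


Step 1: Convert all dimensions to SI (meters).
w = 166e-6 m, h = 12e-6 m, L = 16614e-6 m, dP = 383e3 Pa
Step 2: Q = w * h^3 * dP / (12 * mu * L)
Q = 166e-6 * (12e-6)^3 * 383e3 / (12 * 0.001 * 16614e-6) = 5.5105525e-10 m^3/s
Step 3: Convert Q from m^3/s to nL/s (1 m^3 = 1e12 nL, so multiply by 1e12).
Q = 551.055 nL/s


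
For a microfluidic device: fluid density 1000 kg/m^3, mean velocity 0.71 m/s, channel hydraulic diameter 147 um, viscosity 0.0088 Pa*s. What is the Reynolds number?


Step 1: Convert Dh to meters: Dh = 147e-6 m
Step 2: Re = rho * v * Dh / mu
Re = 1000 * 0.71 * 147e-6 / 0.0088
Re = 11.86


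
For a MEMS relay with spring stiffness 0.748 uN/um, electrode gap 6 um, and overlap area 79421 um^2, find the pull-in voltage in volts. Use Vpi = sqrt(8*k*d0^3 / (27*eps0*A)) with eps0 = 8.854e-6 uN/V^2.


Step 1: Compute numerator: 8 * k * d0^3 = 8 * 0.748 * 6^3 = 1292.544
Step 2: Compute denominator: 27 * eps0 * A = 27 * 8.854e-6 * 79421 = 18.986225
Step 3: Vpi = sqrt(1292.544 / 18.986225)
Vpi = 8.25 V


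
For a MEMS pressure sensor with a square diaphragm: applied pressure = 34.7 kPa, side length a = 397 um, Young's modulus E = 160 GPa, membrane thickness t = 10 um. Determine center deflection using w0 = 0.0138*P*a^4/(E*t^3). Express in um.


Step 1: Convert pressure to compatible units (E is in GPa, so P in GPa).
P = 34.7 kPa = 34.7e-6 GPa
Step 2: Compute numerator: 0.0138 * P * a^4.
a^4 = 397^4 = 24840596881
numerator = 0.0138 * 34.7e-6 * 24840596881 = 1.1895e+04
Step 3: Compute denominator: E * t^3 = 160 * 10^3 = 160000
Step 4: w0 = numerator / denominator = 1.1895e+04 / 160000 = 0.0743 um


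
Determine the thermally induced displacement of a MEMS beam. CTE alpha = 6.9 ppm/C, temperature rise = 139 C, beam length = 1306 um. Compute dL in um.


Step 1: Convert CTE: alpha = 6.9 ppm/C = 6.9e-6 /C
Step 2: dL = 6.9e-6 * 139 * 1306
dL = 1.2526 um


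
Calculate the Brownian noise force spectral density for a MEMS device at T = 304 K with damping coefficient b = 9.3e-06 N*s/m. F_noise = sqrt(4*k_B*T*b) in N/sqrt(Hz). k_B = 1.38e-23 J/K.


Step 1: Compute 4 * k_B * T * b
= 4 * 1.38e-23 * 304 * 9.3e-06
= 1.5606e-25 N^2/Hz
Step 2: F_noise = sqrt(1.5606e-25)
F_noise = 3.95e-13 N/sqrt(Hz)


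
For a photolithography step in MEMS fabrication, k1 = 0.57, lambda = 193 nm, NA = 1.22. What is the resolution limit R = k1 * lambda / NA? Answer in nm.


Step 1: Identify values: k1 = 0.57, lambda = 193 nm, NA = 1.22
Step 2: R = k1 * lambda / NA
R = 0.57 * 193 / 1.22
R = 90.2 nm


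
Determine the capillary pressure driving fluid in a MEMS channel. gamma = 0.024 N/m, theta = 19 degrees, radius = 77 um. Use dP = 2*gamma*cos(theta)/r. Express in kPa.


Step 1: cos(19 deg) = 0.9455
Step 2: Convert r to m: r = 77e-6 m
Step 3: dP = 2 * 0.024 * 0.9455 / 77e-6 = 589.4 Pa
Step 4: Convert Pa to kPa (divide by 1000).
dP = 0.59 kPa


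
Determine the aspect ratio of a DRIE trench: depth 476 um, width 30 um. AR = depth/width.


Step 1: AR = depth / width
Step 2: AR = 476 / 30
AR = 15.9


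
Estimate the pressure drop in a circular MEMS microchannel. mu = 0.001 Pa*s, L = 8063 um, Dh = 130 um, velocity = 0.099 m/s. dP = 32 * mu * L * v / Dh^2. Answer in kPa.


Step 1: Convert to SI: L = 8063e-6 m, Dh = 130e-6 m
Step 2: dP = 32 * 0.001 * 8063e-6 * 0.099 / (130e-6)^2
Step 3: dP = 1511.45 Pa
Step 4: Convert to kPa: dP = 1.51 kPa


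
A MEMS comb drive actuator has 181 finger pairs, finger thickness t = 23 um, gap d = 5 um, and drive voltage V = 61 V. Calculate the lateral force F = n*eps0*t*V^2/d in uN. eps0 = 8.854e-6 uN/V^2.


Step 1: Parameters: n=181, eps0=8.854e-6 uN/V^2, t=23 um, V=61 V, d=5 um
Step 2: V^2 = 3721
Step 3: F = 181 * 8.854e-6 * 23 * 3721 / 5
F = 27.431 uN


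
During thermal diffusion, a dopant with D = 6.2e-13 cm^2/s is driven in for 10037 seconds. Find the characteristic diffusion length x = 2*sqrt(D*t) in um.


Step 1: Compute D*t = 6.2e-13 * 10037 = 6.22294e-09 cm^2
Step 2: sqrt(D*t) = 7.88856e-05 cm
Step 3: x = 2 * 7.88856e-05 cm = 1.577712e-04 cm
Step 4: Convert to um (1 cm = 1e4 um): x = 1.578 um


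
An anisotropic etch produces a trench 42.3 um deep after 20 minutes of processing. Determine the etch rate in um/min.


Step 1: Etch rate = depth / time
Step 2: rate = 42.3 / 20
rate = 2.115 um/min


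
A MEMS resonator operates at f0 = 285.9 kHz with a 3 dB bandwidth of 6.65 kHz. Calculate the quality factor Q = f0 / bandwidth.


Step 1: Q = f0 / bandwidth
Step 2: Q = 285.9 / 6.65
Q = 43.0


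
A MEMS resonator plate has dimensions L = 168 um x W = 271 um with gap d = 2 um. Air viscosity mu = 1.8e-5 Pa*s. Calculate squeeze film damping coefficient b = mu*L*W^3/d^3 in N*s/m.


Step 1: Convert to SI.
L = 168e-6 m, W = 271e-6 m, d = 2e-6 m
Step 2: W^3 = (271e-6)^3 = 1.99e-11 m^3
Step 3: d^3 = (2e-6)^3 = 8.00e-18 m^3
Step 4: b = 1.8e-5 * 168e-6 * 1.99e-11 / 8.00e-18
b = 7.52e-03 N*s/m


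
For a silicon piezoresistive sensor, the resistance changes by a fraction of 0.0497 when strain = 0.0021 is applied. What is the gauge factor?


Step 1: Identify values.
dR/R = 0.0497, strain = 0.0021
Step 2: GF = (dR/R) / strain = 0.0497 / 0.0021
GF = 23.7


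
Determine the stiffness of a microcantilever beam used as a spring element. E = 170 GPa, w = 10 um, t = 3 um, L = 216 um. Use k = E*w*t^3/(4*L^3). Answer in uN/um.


Step 1: Convert E to consistent units (1 GPa = 1000 uN/um^2).
E = 170 GPa = 170000 uN/um^2
Step 2: Compute t^3 = 3^3 = 27
Step 3: Compute L^3 = 216^3 = 10077696
Step 4: k = 170000 * 10 * 27 / (4 * 10077696)
k = 1.1387 uN/um


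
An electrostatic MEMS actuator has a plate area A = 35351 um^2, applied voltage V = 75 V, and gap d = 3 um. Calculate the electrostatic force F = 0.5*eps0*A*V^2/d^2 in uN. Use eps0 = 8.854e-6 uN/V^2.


Step 1: Identify parameters.
eps0 = 8.854e-6 uN/V^2, A = 35351 um^2, V = 75 V, d = 3 um
Step 2: Compute V^2 = 75^2 = 5625
Step 3: Compute d^2 = 3^2 = 9
Step 4: F = 0.5 * 8.854e-6 * 35351 * 5625 / 9
F = 97.812 uN


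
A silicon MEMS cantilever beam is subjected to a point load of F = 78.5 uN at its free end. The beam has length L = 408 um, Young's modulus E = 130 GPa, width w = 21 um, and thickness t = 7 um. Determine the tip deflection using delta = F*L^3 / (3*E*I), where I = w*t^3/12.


Step 1: Calculate the second moment of area.
I = w * t^3 / 12 = 21 * 7^3 / 12 = 600.25 um^4
Step 2: Convert E to consistent units (1 GPa = 1000 uN/um^2).
E = 130 GPa = 130000 uN/um^2
Step 3: Calculate tip deflection.
delta = F * L^3 / (3 * E * I)
delta = 78.5 * 408^3 / (3 * 130000 * 600.25)
delta = 22.7747 um


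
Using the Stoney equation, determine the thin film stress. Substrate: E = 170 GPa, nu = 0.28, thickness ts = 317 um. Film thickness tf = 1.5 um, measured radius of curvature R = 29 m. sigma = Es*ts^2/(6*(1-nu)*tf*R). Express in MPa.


Step 1: Compute numerator: Es * ts^2 = 170 * 317^2 = 17083130 (GPa*um^2)
Step 2: Compute denominator (R in um): 6*(1-nu)*tf*R = 6*0.72*1.5*29e6 = 187920000.0 (um^2)
Step 3: sigma (GPa) = 17083130 / 187920000.0 = 9.0906e-02 GPa
Step 4: Convert to MPa (x1000): sigma = 90.9 MPa


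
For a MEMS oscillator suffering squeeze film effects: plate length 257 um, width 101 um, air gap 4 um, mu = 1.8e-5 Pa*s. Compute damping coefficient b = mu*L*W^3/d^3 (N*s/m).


Step 1: Convert to SI.
L = 257e-6 m, W = 101e-6 m, d = 4e-6 m
Step 2: W^3 = (101e-6)^3 = 1.03e-12 m^3
Step 3: d^3 = (4e-6)^3 = 6.40e-17 m^3
Step 4: b = 1.8e-5 * 257e-6 * 1.03e-12 / 6.40e-17
b = 7.45e-05 N*s/m


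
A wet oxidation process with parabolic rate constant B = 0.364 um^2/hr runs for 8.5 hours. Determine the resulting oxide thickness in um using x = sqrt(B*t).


Step 1: Compute B*t = 0.364 * 8.5 = 3.094
Step 2: x = sqrt(3.094)
x = 1.759 um


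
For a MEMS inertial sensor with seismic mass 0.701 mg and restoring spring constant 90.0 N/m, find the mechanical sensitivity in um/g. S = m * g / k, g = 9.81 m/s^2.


Step 1: Convert mass: m = 0.701 mg = 7.01e-07 kg
Step 2: S = m * g / k = 7.01e-07 * 9.81 / 90.0
Step 3: S = 7.64e-08 m/g
Step 4: Convert to um/g: S = 0.076 um/g


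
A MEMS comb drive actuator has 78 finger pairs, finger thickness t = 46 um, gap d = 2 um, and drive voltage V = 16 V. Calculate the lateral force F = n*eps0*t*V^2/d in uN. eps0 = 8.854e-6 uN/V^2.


Step 1: Parameters: n=78, eps0=8.854e-6 uN/V^2, t=46 um, V=16 V, d=2 um
Step 2: V^2 = 256
Step 3: F = 78 * 8.854e-6 * 46 * 256 / 2
F = 4.066 uN


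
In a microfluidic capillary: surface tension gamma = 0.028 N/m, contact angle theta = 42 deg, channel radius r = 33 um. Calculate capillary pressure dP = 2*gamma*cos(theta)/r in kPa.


Step 1: cos(42 deg) = 0.7431
Step 2: Convert r to m: r = 33e-6 m
Step 3: dP = 2 * 0.028 * 0.7431 / 33e-6 = 1261.0 Pa
Step 4: Convert Pa to kPa (divide by 1000).
dP = 1.26 kPa


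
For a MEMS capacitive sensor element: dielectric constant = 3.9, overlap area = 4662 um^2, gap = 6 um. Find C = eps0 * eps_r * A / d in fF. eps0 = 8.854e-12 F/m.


Step 1: Convert area to m^2: A = 4662e-12 m^2
Step 2: Convert gap to m: d = 6e-6 m
Step 3: C = eps0 * eps_r * A / d
C = 8.854e-12 * 3.9 * 4662e-12 / 6e-6
Step 4: Convert to fF (multiply by 1e15).
C = 26.83 fF


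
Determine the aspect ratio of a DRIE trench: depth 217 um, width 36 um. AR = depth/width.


Step 1: AR = depth / width
Step 2: AR = 217 / 36
AR = 6.0


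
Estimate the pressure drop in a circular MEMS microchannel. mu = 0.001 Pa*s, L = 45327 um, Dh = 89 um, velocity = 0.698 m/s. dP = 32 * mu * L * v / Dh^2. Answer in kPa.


Step 1: Convert to SI: L = 45327e-6 m, Dh = 89e-6 m
Step 2: dP = 32 * 0.001 * 45327e-6 * 0.698 / (89e-6)^2
Step 3: dP = 127815.16 Pa
Step 4: Convert to kPa: dP = 127.82 kPa


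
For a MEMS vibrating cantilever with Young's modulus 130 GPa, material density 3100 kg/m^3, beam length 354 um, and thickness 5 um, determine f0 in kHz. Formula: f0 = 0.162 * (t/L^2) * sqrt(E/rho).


Step 1: Convert units to SI.
t_SI = 5e-6 m, L_SI = 354e-6 m
Step 2: Calculate sqrt(E/rho).
sqrt(130e9 / 3100) = 6475.76 m/s
Step 3: Compute f0.
f0 = 0.162 * 5e-6 / (354e-6)^2 * 6475.76 = 41857.1 Hz = 41.86 kHz


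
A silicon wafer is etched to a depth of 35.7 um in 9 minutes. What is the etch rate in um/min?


Step 1: Etch rate = depth / time
Step 2: rate = 35.7 / 9
rate = 3.967 um/min


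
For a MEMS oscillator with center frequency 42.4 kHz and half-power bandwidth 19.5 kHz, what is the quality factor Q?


Step 1: Q = f0 / bandwidth
Step 2: Q = 42.4 / 19.5
Q = 2.2


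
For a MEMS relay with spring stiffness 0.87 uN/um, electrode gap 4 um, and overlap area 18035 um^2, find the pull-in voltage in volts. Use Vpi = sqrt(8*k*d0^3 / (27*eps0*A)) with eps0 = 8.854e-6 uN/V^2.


Step 1: Compute numerator: 8 * k * d0^3 = 8 * 0.87 * 4^3 = 445.44
Step 2: Compute denominator: 27 * eps0 * A = 27 * 8.854e-6 * 18035 = 4.311411
Step 3: Vpi = sqrt(445.44 / 4.311411)
Vpi = 10.16 V


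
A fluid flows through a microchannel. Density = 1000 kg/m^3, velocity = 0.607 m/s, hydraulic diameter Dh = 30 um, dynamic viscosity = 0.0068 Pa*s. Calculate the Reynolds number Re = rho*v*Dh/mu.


Step 1: Convert Dh to meters: Dh = 30e-6 m
Step 2: Re = rho * v * Dh / mu
Re = 1000 * 0.607 * 30e-6 / 0.0068
Re = 2.678


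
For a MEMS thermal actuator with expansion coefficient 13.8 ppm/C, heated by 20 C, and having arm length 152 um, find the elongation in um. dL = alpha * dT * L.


Step 1: Convert CTE: alpha = 13.8 ppm/C = 13.8e-6 /C
Step 2: dL = 13.8e-6 * 20 * 152
dL = 0.042 um


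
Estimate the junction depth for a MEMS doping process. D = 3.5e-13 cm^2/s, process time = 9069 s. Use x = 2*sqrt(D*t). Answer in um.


Step 1: Compute D*t = 3.5e-13 * 9069 = 3.17415e-09 cm^2
Step 2: sqrt(D*t) = 5.63396e-05 cm
Step 3: x = 2 * 5.63396e-05 cm = 1.126792e-04 cm
Step 4: Convert to um (1 cm = 1e4 um): x = 1.127 um


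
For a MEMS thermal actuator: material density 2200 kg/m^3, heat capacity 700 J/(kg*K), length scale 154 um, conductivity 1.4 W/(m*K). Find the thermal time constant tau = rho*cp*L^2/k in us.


Step 1: Convert L to m: L = 154e-6 m
Step 2: L^2 = (154e-6)^2 = 2.3716e-08 m^2
Step 3: tau = 2200 * 700 * 2.3716e-08 / 1.4 = 2.60876e-02 s
Step 4: Convert to microseconds (multiply by 1e6).
tau = 26087.6 us


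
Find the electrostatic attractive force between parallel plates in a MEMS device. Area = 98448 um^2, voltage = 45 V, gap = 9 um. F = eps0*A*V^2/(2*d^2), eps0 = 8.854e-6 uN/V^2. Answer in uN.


Step 1: Identify parameters.
eps0 = 8.854e-6 uN/V^2, A = 98448 um^2, V = 45 V, d = 9 um
Step 2: Compute V^2 = 45^2 = 2025
Step 3: Compute d^2 = 9^2 = 81
Step 4: F = 0.5 * 8.854e-6 * 98448 * 2025 / 81
F = 10.896 uN


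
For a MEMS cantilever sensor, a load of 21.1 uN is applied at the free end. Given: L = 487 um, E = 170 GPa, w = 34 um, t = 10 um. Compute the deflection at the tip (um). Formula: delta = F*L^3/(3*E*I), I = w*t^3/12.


Step 1: Calculate the second moment of area.
I = w * t^3 / 12 = 34 * 10^3 / 12 = 2833.3333 um^4
Step 2: Convert E to consistent units (1 GPa = 1000 uN/um^2).
E = 170 GPa = 170000 uN/um^2
Step 3: Calculate tip deflection.
delta = F * L^3 / (3 * E * I)
delta = 21.1 * 487^3 / (3 * 170000 * 2833.3333)
delta = 1.6866 um


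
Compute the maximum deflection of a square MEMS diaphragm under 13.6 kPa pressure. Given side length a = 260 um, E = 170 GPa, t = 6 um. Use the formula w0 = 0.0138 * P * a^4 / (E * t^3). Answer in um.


Step 1: Convert pressure to compatible units (E is in GPa, so P in GPa).
P = 13.6 kPa = 13.6e-6 GPa
Step 2: Compute numerator: 0.0138 * P * a^4.
a^4 = 260^4 = 4569760000
numerator = 0.0138 * 13.6e-6 * 4569760000 = 8.5765e+02
Step 3: Compute denominator: E * t^3 = 170 * 6^3 = 36720
Step 4: w0 = numerator / denominator = 8.5765e+02 / 36720 = 0.0234 um


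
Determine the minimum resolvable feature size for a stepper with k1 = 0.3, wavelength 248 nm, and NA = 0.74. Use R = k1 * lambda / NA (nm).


Step 1: Identify values: k1 = 0.3, lambda = 248 nm, NA = 0.74
Step 2: R = k1 * lambda / NA
R = 0.3 * 248 / 0.74
R = 100.5 nm


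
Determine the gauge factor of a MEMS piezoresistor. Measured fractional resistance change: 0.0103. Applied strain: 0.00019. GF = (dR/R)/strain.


Step 1: Identify values.
dR/R = 0.0103, strain = 0.00019
Step 2: GF = (dR/R) / strain = 0.0103 / 0.00019
GF = 54.2


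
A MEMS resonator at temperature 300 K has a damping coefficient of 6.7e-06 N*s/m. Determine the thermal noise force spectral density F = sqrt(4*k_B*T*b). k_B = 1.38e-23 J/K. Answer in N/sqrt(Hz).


Step 1: Compute 4 * k_B * T * b
= 4 * 1.38e-23 * 300 * 6.7e-06
= 1.1095e-25 N^2/Hz
Step 2: F_noise = sqrt(1.1095e-25)
F_noise = 3.33e-13 N/sqrt(Hz)


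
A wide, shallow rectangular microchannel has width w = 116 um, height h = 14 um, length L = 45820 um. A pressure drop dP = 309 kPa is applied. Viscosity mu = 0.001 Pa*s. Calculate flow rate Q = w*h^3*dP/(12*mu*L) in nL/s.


Step 1: Convert all dimensions to SI (meters).
w = 116e-6 m, h = 14e-6 m, L = 45820e-6 m, dP = 309e3 Pa
Step 2: Q = w * h^3 * dP / (12 * mu * L)
Q = 116e-6 * (14e-6)^3 * 309e3 / (12 * 0.001 * 45820e-6) = 1.7888101e-10 m^3/s
Step 3: Convert Q from m^3/s to nL/s (1 m^3 = 1e12 nL, so multiply by 1e12).
Q = 178.881 nL/s


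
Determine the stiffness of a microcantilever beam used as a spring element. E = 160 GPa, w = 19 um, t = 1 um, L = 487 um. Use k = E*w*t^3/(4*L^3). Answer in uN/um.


Step 1: Convert E to consistent units (1 GPa = 1000 uN/um^2).
E = 160 GPa = 160000 uN/um^2
Step 2: Compute t^3 = 1^3 = 1
Step 3: Compute L^3 = 487^3 = 115501303
Step 4: k = 160000 * 19 * 1 / (4 * 115501303)
k = 0.0066 uN/um


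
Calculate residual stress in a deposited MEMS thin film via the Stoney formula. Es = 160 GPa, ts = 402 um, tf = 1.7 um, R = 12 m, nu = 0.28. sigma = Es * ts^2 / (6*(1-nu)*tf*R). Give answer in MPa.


Step 1: Compute numerator: Es * ts^2 = 160 * 402^2 = 25856640 (GPa*um^2)
Step 2: Compute denominator (R in um): 6*(1-nu)*tf*R = 6*0.72*1.7*12e6 = 88128000.0 (um^2)
Step 3: sigma (GPa) = 25856640 / 88128000.0 = 2.93399e-01 GPa
Step 4: Convert to MPa (x1000): sigma = 293.4 MPa


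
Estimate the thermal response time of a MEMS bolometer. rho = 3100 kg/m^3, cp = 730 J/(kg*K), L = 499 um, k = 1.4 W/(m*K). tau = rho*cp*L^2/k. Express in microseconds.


Step 1: Convert L to m: L = 499e-6 m
Step 2: L^2 = (499e-6)^2 = 2.49001e-07 m^2
Step 3: tau = 3100 * 730 * 2.49001e-07 / 1.4 = 4.0249233071e-01 s
Step 4: Convert to microseconds (multiply by 1e6).
tau = 402492.331 us


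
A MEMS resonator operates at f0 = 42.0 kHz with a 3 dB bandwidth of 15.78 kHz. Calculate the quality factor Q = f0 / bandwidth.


Step 1: Q = f0 / bandwidth
Step 2: Q = 42.0 / 15.78
Q = 2.7


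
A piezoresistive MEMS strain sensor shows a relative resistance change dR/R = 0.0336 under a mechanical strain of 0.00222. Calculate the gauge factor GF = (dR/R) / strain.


Step 1: Identify values.
dR/R = 0.0336, strain = 0.00222
Step 2: GF = (dR/R) / strain = 0.0336 / 0.00222
GF = 15.1


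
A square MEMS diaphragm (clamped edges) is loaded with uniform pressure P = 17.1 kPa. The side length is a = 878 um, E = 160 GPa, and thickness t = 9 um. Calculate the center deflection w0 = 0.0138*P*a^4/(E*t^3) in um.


Step 1: Convert pressure to compatible units (E is in GPa, so P in GPa).
P = 17.1 kPa = 17.1e-6 GPa
Step 2: Compute numerator: 0.0138 * P * a^4.
a^4 = 878^4 = 594262141456
numerator = 0.0138 * 17.1e-6 * 594262141456 = 1.40234e+05
Step 3: Compute denominator: E * t^3 = 160 * 9^3 = 116640
Step 4: w0 = numerator / denominator = 1.40234e+05 / 116640 = 1.2023 um


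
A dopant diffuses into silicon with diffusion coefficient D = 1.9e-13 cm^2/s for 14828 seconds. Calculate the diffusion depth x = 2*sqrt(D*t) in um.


Step 1: Compute D*t = 1.9e-13 * 14828 = 2.81732e-09 cm^2
Step 2: sqrt(D*t) = 5.30784e-05 cm
Step 3: x = 2 * 5.30784e-05 cm = 1.061568e-04 cm
Step 4: Convert to um (1 cm = 1e4 um): x = 1.062 um


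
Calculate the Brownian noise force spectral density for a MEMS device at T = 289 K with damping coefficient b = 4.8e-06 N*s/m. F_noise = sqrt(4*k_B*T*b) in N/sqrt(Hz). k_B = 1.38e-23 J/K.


Step 1: Compute 4 * k_B * T * b
= 4 * 1.38e-23 * 289 * 4.8e-06
= 7.6573e-26 N^2/Hz
Step 2: F_noise = sqrt(7.6573e-26)
F_noise = 2.77e-13 N/sqrt(Hz)


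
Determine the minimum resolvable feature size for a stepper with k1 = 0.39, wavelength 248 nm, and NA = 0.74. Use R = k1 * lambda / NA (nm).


Step 1: Identify values: k1 = 0.39, lambda = 248 nm, NA = 0.74
Step 2: R = k1 * lambda / NA
R = 0.39 * 248 / 0.74
R = 130.7 nm


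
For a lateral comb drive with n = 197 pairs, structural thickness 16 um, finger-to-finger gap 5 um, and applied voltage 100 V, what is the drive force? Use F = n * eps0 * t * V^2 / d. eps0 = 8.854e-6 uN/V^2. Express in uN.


Step 1: Parameters: n=197, eps0=8.854e-6 uN/V^2, t=16 um, V=100 V, d=5 um
Step 2: V^2 = 10000
Step 3: F = 197 * 8.854e-6 * 16 * 10000 / 5
F = 55.816 uN


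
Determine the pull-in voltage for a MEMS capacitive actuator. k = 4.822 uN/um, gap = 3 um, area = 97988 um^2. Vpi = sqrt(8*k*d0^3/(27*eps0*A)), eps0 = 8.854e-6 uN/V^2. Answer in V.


Step 1: Compute numerator: 8 * k * d0^3 = 8 * 4.822 * 3^3 = 1041.552
Step 2: Compute denominator: 27 * eps0 * A = 27 * 8.854e-6 * 97988 = 23.424815
Step 3: Vpi = sqrt(1041.552 / 23.424815)
Vpi = 6.67 V


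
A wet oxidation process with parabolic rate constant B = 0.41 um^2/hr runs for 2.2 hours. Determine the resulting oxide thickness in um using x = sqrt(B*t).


Step 1: Compute B*t = 0.41 * 2.2 = 0.902
Step 2: x = sqrt(0.902)
x = 0.95 um


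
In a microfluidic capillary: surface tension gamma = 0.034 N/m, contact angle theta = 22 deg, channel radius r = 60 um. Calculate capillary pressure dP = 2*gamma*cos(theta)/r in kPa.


Step 1: cos(22 deg) = 0.9272
Step 2: Convert r to m: r = 60e-6 m
Step 3: dP = 2 * 0.034 * 0.9272 / 60e-6 = 1050.8 Pa
Step 4: Convert Pa to kPa (divide by 1000).
dP = 1.05 kPa


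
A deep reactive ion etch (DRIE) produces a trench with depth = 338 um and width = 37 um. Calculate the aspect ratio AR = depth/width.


Step 1: AR = depth / width
Step 2: AR = 338 / 37
AR = 9.1


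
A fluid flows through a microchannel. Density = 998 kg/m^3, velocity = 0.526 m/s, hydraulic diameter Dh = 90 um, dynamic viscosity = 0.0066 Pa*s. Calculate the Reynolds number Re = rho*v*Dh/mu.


Step 1: Convert Dh to meters: Dh = 90e-6 m
Step 2: Re = rho * v * Dh / mu
Re = 998 * 0.526 * 90e-6 / 0.0066
Re = 7.158


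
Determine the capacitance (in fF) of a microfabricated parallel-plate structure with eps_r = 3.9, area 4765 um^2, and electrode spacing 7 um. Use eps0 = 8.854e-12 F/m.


Step 1: Convert area to m^2: A = 4765e-12 m^2
Step 2: Convert gap to m: d = 7e-6 m
Step 3: C = eps0 * eps_r * A / d
C = 8.854e-12 * 3.9 * 4765e-12 / 7e-6
Step 4: Convert to fF (multiply by 1e15).
C = 23.51 fF


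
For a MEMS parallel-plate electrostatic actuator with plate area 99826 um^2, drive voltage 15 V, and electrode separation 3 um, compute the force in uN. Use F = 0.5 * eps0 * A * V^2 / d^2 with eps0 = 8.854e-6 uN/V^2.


Step 1: Identify parameters.
eps0 = 8.854e-6 uN/V^2, A = 99826 um^2, V = 15 V, d = 3 um
Step 2: Compute V^2 = 15^2 = 225
Step 3: Compute d^2 = 3^2 = 9
Step 4: F = 0.5 * 8.854e-6 * 99826 * 225 / 9
F = 11.048 uN
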